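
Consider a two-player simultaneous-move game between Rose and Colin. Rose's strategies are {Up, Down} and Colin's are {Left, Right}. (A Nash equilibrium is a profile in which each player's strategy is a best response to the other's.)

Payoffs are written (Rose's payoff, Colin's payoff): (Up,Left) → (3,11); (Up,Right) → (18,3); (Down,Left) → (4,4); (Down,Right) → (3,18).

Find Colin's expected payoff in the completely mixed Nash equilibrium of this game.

First find x, the probability Rose plays Up, from Colin's indifference between Left and Right: 11x + 4(1−x) = 3x + 18(1−x), giving x = 7/11.
Since Colin is indifferent in equilibrium, Colin's expected payoff equals the payoff from either column against (7/11, 4/11). Using Left: 11(7/11) + 4(4/11) = 93/11.

93/11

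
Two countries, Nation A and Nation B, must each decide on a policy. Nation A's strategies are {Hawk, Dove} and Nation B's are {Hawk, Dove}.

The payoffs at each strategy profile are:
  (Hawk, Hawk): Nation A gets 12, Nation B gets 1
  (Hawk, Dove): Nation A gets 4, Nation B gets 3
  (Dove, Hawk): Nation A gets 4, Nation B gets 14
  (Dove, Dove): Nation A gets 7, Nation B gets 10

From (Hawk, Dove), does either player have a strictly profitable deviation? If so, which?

Nation A

Nation A at (Hawk, Dove) earns 4; deviating to Dove yields 7 — a strict improvement.
Nation B earns 3; deviating to Hawk yields 1 — not better.
Only Nation A has a strictly profitable deviation.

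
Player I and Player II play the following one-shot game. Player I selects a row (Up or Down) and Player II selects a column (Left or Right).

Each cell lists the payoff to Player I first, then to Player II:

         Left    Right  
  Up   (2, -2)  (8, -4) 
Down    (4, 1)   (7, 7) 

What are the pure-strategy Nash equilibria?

(Up, Left): Player I prefers Down (4 > 2) — not an equilibrium.
(Up, Right): Player II prefers Left (-2 > -4) — not an equilibrium.
(Down, Left): Player II prefers Right (7 > 1) — not an equilibrium.
(Down, Right): Player I prefers Up (8 > 7) — not an equilibrium.

none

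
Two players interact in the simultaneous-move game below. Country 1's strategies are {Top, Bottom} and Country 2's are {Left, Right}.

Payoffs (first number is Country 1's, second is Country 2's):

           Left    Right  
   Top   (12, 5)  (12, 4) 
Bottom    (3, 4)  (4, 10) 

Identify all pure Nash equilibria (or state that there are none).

(Top, Left)

(Top, Left): Country 1 gets 12 ≥ 3 from Bottom, and Country 2 gets 5 ≥ 4 from Right — Nash equilibrium.
(Top, Right): Country 2 prefers Left (5 > 4) — not an equilibrium.
(Bottom, Left): Country 1 prefers Top (12 > 3); Country 2 prefers Right (10 > 4) — not an equilibrium.
(Bottom, Right): Country 1 prefers Top (12 > 4) — not an equilibrium.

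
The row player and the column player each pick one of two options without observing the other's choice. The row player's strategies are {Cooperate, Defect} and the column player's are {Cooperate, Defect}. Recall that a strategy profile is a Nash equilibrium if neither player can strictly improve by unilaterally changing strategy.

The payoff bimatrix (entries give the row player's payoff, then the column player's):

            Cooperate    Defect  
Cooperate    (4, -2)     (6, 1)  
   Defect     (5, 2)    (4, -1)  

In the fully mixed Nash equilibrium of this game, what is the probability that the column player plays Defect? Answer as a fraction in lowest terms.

1/3

Let y be the probability that the column player plays Cooperate. In a completely mixed equilibrium, the row player must be indifferent between Cooperate and Defect.
The row player's expected payoff from Cooperate is 4y + 6(1−y); from Defect it is 5y + 4(1−y).
Setting these equal: −2y + 6 = y + 4, so y = 2/3.
Therefore the column player plays Defect with probability 1 − 2/3 = 1/3.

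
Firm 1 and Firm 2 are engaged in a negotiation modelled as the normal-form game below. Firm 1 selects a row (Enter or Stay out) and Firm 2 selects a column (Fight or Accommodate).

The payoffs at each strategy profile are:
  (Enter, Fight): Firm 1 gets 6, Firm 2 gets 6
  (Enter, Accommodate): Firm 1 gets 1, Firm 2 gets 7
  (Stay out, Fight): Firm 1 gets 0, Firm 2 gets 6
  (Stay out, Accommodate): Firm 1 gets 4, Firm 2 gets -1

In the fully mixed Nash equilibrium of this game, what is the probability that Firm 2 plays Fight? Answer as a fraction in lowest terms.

1/3

Let q be the probability that Firm 2 plays Fight. In a completely mixed equilibrium, Firm 1 must be indifferent between Enter and Stay out.
Firm 1's expected payoff from Enter is 6q + (1−q); from Stay out it is 4(1−q).
Setting these equal: 5q + 1 = −4q + 4, so q = 1/3.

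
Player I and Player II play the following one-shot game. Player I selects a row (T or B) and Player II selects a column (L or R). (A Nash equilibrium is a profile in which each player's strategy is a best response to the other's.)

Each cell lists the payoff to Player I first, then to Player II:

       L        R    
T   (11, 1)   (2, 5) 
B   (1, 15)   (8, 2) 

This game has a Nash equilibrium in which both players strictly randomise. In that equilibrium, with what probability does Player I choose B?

4/17

Let x be the probability that Player I plays T. In a completely mixed equilibrium, Player II must be indifferent between L and R.
Player II's expected payoff from L is x + 15(1−x); from R it is 5x + 2(1−x).
Setting these equal: −14x + 15 = 3x + 2, so x = 13/17.
Therefore Player I plays B with probability 1 − 13/17 = 4/17.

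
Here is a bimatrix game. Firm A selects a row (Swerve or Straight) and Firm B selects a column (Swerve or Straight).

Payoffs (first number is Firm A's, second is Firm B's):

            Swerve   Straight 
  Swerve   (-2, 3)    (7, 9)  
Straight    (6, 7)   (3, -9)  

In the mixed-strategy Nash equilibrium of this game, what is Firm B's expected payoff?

45/11

First find p, the probability Firm A plays Swerve, from Firm B's indifference between Swerve and Straight: 3p + 7(1−p) = 9p − 9(1−p), giving p = 8/11.
Since Firm B is indifferent in equilibrium, Firm B's expected payoff equals the payoff from either column against (8/11, 3/11). Using Swerve: 3(8/11) + 7(3/11) = 45/11.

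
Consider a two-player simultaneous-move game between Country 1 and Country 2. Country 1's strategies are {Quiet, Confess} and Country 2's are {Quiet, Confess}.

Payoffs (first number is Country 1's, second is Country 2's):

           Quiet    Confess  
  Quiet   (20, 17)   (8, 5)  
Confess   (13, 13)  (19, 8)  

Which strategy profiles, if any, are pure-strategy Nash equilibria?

(Quiet, Quiet): Country 1 gets 20 ≥ 13 from Confess, and Country 2 gets 17 ≥ 5 from Confess — Nash equilibrium.
(Quiet, Confess): Country 1 prefers Confess (19 > 8); Country 2 prefers Quiet (17 > 5) — not an equilibrium.
(Confess, Quiet): Country 1 prefers Quiet (20 > 13) — not an equilibrium.
(Confess, Confess): Country 2 prefers Quiet (13 > 8) — not an equilibrium.

(Quiet, Quiet)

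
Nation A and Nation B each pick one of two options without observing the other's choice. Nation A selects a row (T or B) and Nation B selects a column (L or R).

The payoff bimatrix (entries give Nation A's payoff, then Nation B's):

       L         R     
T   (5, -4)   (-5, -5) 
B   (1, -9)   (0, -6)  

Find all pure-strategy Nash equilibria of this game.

(T, L) and (B, R)

(T, L): Nation A gets 5 ≥ 1 from B, and Nation B gets -4 ≥ -5 from R — Nash equilibrium.
(T, R): Nation A prefers B (0 > -5); Nation B prefers L (-4 > -5) — not an equilibrium.
(B, L): Nation A prefers T (5 > 1); Nation B prefers R (-6 > -9) — not an equilibrium.
(B, R): Nation A gets 0 ≥ -5 from T, and Nation B gets -6 ≥ -9 from L — Nash equilibrium.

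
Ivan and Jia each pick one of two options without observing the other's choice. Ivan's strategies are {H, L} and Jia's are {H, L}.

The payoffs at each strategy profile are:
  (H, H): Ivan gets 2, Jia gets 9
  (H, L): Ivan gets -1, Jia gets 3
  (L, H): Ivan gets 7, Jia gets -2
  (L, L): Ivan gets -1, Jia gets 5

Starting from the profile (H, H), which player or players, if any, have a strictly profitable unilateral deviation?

Ivan at (H, H) earns 2; deviating to L yields 7 — a strict improvement.
Jia earns 9; deviating to L yields 3 — not better.
Only Ivan has a strictly profitable deviation.

Ivan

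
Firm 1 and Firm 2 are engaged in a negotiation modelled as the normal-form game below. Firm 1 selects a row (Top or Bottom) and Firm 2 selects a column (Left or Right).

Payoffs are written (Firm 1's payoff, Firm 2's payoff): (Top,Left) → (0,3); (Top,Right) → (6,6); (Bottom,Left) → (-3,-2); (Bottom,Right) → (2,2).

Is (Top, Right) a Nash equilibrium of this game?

Yes

At (Top, Right), Firm 1 earns 6; switching to Bottom would give 2, so Firm 1 has no profitable deviation.
Firm 2 earns 6; switching to Left would give 3, so Firm 2 has no profitable deviation.
Neither player can gain by a unilateral deviation, so this profile is a Nash equilibrium.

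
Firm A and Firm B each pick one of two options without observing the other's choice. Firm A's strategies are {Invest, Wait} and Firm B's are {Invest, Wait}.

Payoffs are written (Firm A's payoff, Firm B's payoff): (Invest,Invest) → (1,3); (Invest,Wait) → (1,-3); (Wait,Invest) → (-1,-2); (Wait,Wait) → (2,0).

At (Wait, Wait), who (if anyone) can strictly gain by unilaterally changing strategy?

Neither

Firm A at (Wait, Wait) earns 2; deviating to Invest yields 1 — not better.
Firm B earns 0; deviating to Invest yields -2 — not better.
Neither player can strictly improve; the profile is a Nash equilibrium.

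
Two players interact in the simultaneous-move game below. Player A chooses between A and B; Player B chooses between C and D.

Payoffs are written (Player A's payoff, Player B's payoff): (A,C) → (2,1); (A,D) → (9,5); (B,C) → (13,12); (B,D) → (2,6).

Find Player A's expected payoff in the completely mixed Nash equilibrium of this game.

113/18

First find y, the probability Player B plays C, from Player A's indifference between A and B: 2y + 9(1−y) = 13y + 2(1−y), giving y = 7/18.
Since Player A is indifferent in equilibrium, Player A's expected payoff equals the payoff from either row against (7/18, 11/18). Using A: 2(7/18) + 9(11/18) = 113/18.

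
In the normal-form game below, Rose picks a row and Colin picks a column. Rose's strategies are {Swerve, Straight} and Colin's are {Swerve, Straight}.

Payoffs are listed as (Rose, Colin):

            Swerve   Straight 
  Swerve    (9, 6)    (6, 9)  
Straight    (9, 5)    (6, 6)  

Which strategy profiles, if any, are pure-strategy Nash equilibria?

(Swerve, Straight) and (Straight, Straight)

(Swerve, Swerve): Colin prefers Straight (9 > 6) — not an equilibrium.
(Swerve, Straight): Rose gets 6 ≥ 6 from Straight, and Colin gets 9 ≥ 6 from Swerve — Nash equilibrium.
(Straight, Swerve): Colin prefers Straight (6 > 5) — not an equilibrium.
(Straight, Straight): Rose gets 6 ≥ 6 from Swerve, and Colin gets 6 ≥ 5 from Swerve — Nash equilibrium.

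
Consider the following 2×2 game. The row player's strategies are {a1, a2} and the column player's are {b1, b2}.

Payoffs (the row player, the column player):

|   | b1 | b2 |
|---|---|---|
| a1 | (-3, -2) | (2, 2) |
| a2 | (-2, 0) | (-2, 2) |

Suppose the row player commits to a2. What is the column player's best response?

b2

Against a2, the column player earns 0 from b1 and 2 from b2.
So b2 is the best response.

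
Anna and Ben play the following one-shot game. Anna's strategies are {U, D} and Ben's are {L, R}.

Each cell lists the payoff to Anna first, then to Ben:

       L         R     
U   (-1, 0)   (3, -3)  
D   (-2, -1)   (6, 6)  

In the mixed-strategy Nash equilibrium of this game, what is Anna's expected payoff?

First find y, the probability Ben plays L, from Anna's indifference between U and D: −y + 3(1−y) = −2y + 6(1−y), giving y = 3/4.
Since Anna is indifferent in equilibrium, Anna's expected payoff equals the payoff from either row against (3/4, 1/4). Using U: −(3/4) + 3(1/4) = 0.

0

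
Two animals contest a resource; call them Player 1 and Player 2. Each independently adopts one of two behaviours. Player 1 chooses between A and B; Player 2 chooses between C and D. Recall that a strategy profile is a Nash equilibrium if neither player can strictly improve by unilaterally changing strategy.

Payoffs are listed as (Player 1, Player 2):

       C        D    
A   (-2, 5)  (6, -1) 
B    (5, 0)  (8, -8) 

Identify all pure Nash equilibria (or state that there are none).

(A, C): Player 1 prefers B (5 > -2) — not an equilibrium.
(A, D): Player 1 prefers B (8 > 6); Player 2 prefers C (5 > -1) — not an equilibrium.
(B, C): Player 1 gets 5 ≥ -2 from A, and Player 2 gets 0 ≥ -8 from D — Nash equilibrium.
(B, D): Player 2 prefers C (0 > -8) — not an equilibrium.

(B, C)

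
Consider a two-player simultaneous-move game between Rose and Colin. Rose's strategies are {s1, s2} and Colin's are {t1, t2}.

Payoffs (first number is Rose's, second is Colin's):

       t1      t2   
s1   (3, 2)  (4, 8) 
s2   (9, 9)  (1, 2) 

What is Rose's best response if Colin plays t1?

Against t1, Rose earns 3 from s1 and 9 from s2.
So s2 is the best response.

s2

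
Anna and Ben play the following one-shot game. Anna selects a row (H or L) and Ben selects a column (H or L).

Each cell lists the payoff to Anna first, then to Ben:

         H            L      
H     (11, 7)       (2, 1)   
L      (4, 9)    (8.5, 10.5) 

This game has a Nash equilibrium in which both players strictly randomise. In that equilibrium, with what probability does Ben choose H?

Let c be the probability that Ben plays H. In a completely mixed equilibrium, Anna must be indifferent between H and L.
Anna's expected payoff from H is 11c + 2(1−c); from L it is 4c + 8.5(1−c).
Setting these equal: 9c + 2 = −4.5c + 8.5, so c = 13/27.

13/27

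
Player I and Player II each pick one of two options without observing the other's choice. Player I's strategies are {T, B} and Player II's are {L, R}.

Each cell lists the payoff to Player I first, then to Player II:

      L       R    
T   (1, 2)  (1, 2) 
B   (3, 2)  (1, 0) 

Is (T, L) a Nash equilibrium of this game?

No

At (T, L), Player I earns 1; switching to B would give 3, so Player I would deviate.
Player II earns 2; switching to R would give 2, so Player II has no profitable deviation.
Since at least one player can profitably deviate, this is not a Nash equilibrium.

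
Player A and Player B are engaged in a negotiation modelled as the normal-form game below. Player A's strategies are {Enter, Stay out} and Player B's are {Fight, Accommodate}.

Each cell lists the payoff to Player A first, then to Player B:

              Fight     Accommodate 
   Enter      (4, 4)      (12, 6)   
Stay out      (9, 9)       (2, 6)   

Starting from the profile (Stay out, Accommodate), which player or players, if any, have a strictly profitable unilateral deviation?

Both

Player A at (Stay out, Accommodate) earns 2; deviating to Enter yields 12 — a strict improvement.
Player B earns 6; deviating to Fight yields 9 — a strict improvement.
Both Player A and Player B have strictly profitable deviations.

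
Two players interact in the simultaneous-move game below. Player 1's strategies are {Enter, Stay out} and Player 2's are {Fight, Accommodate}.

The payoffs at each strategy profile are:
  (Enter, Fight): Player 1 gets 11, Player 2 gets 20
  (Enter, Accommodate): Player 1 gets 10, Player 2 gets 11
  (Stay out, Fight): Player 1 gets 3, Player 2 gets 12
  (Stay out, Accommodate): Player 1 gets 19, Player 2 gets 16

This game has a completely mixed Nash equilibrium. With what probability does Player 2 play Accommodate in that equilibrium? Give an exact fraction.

8/17

Let q be the probability that Player 2 plays Fight. In a completely mixed equilibrium, Player 1 must be indifferent between Enter and Stay out.
Player 1's expected payoff from Enter is 11q + 10(1−q); from Stay out it is 3q + 19(1−q).
Setting these equal: q + 10 = −16q + 19, so q = 9/17.
Therefore Player 2 plays Accommodate with probability 1 − 9/17 = 8/17.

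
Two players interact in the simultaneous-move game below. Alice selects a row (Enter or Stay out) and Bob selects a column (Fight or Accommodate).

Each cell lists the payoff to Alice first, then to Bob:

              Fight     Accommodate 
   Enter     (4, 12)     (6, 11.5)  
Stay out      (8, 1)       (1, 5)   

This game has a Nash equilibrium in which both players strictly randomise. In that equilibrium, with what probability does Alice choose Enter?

8/9

Let p be the probability that Alice plays Enter. In a completely mixed equilibrium, Bob must be indifferent between Fight and Accommodate.
Bob's expected payoff from Fight is 12p + (1−p); from Accommodate it is 11.5p + 5(1−p).
Setting these equal: 11p + 1 = 6.5p + 5, so p = 8/9.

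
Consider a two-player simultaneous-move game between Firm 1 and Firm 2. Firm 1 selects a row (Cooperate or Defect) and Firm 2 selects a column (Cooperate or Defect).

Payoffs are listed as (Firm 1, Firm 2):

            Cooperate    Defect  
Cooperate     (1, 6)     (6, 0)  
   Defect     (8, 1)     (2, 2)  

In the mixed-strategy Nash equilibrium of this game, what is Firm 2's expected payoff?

First find x, the probability Firm 1 plays Cooperate, from Firm 2's indifference between Cooperate and Defect: 6x + (1−x) = 2(1−x), giving x = 1/7.
Since Firm 2 is indifferent in equilibrium, Firm 2's expected payoff equals the payoff from either column against (1/7, 6/7). Using Cooperate: 6(1/7) + (6/7) = 12/7.

12/7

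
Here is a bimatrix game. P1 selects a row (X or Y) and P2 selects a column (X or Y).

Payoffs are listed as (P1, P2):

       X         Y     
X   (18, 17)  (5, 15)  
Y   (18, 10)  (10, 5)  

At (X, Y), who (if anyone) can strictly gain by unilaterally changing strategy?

Both

P1 at (X, Y) earns 5; deviating to Y yields 10 — a strict improvement.
P2 earns 15; deviating to X yields 17 — a strict improvement.
Both P1 and P2 have strictly profitable deviations.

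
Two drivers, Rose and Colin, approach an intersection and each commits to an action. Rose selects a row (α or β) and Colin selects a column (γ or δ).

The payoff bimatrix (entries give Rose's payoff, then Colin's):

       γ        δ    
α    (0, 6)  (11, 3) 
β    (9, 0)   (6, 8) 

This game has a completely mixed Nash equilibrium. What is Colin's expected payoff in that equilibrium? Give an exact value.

48/11

First find p, the probability Rose plays α, from Colin's indifference between γ and δ: 6p = 3p + 8(1−p), giving p = 8/11.
Since Colin is indifferent in equilibrium, Colin's expected payoff equals the payoff from either column against (8/11, 3/11). Using γ: 6(8/11) = 48/11.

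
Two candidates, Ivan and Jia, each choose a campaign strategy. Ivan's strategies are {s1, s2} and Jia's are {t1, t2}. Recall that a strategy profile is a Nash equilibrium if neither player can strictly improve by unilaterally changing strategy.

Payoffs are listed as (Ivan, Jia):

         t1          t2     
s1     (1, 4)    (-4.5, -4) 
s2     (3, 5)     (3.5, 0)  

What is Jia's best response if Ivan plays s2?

Against s2, Jia earns 5 from t1 and 0 from t2.
So t1 is the best response.

t1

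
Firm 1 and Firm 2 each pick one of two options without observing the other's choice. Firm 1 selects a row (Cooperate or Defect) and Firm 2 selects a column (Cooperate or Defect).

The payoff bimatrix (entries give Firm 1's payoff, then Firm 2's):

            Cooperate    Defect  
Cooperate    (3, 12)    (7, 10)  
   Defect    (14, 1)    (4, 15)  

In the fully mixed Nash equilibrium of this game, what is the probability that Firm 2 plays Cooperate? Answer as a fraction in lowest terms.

Let q be the probability that Firm 2 plays Cooperate. In a completely mixed equilibrium, Firm 1 must be indifferent between Cooperate and Defect.
Firm 1's expected payoff from Cooperate is 3q + 7(1−q); from Defect it is 14q + 4(1−q).
Setting these equal: −4q + 7 = 10q + 4, so q = 3/14.

3/14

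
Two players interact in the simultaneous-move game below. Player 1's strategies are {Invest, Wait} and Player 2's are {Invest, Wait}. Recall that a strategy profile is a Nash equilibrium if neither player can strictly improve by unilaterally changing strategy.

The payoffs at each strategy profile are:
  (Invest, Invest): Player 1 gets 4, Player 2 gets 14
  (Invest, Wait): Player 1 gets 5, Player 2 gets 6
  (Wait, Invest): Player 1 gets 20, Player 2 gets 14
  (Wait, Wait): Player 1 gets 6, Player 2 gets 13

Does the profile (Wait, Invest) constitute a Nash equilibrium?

Yes

At (Wait, Invest), Player 1 earns 20; switching to Invest would give 4, so Player 1 has no profitable deviation.
Player 2 earns 14; switching to Wait would give 13, so Player 2 has no profitable deviation.
Neither player can gain by a unilateral deviation, so this profile is a Nash equilibrium.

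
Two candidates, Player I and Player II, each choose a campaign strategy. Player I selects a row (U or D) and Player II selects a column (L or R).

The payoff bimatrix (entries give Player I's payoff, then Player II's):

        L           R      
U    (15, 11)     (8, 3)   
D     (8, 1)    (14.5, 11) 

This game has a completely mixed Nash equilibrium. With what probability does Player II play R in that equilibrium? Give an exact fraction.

Let c be the probability that Player II plays L. In a completely mixed equilibrium, Player I must be indifferent between U and D.
Player I's expected payoff from U is 15c + 8(1−c); from D it is 8c + 14.5(1−c).
Setting these equal: 7c + 8 = −6.5c + 14.5, so c = 13/27.
Therefore Player II plays R with probability 1 − 13/27 = 14/27.

14/27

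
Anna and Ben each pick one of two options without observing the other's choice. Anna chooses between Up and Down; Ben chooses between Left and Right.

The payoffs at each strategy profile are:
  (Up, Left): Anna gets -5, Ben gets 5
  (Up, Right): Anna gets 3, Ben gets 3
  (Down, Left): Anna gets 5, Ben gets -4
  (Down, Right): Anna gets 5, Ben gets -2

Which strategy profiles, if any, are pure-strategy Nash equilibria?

(Up, Left): Anna prefers Down (5 > -5) — not an equilibrium.
(Up, Right): Anna prefers Down (5 > 3); Ben prefers Left (5 > 3) — not an equilibrium.
(Down, Left): Ben prefers Right (-2 > -4) — not an equilibrium.
(Down, Right): Anna gets 5 ≥ 3 from Up, and Ben gets -2 ≥ -4 from Left — Nash equilibrium.

(Down, Right)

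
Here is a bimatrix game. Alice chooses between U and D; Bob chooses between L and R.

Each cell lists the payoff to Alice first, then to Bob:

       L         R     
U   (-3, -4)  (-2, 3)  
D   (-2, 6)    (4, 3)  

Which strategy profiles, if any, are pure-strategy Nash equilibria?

(D, L)

(U, L): Alice prefers D (-2 > -3); Bob prefers R (3 > -4) — not an equilibrium.
(U, R): Alice prefers D (4 > -2) — not an equilibrium.
(D, L): Alice gets -2 ≥ -3 from U, and Bob gets 6 ≥ 3 from R — Nash equilibrium.
(D, R): Bob prefers L (6 > 3) — not an equilibrium.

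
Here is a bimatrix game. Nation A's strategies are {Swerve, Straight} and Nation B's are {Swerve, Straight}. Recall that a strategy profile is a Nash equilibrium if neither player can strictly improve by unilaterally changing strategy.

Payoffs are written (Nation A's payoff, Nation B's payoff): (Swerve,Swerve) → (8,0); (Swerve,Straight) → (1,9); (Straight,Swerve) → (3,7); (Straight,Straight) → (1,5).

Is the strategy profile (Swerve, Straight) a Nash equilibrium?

Yes

At (Swerve, Straight), Nation A earns 1; switching to Straight would give 1, so Nation A has no profitable deviation.
Nation B earns 9; switching to Swerve would give 0, so Nation B has no profitable deviation.
Neither player can gain by a unilateral deviation, so this profile is a Nash equilibrium.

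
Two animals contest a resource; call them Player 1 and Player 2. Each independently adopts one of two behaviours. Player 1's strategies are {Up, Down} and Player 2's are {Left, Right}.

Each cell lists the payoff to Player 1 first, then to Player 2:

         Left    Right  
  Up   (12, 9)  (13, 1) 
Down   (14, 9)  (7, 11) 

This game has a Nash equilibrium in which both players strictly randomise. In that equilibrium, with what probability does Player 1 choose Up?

1/5

Let r be the probability that Player 1 plays Up. In a completely mixed equilibrium, Player 2 must be indifferent between Left and Right.
Player 2's expected payoff from Left is 9r + 9(1−r); from Right it is r + 11(1−r).
Setting these equal: 9 = −10r + 11, so r = 1/5.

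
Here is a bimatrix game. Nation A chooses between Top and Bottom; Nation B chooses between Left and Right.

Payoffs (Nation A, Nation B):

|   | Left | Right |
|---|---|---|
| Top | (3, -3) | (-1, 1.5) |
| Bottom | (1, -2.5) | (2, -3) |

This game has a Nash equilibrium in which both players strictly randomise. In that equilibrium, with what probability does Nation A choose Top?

Let x be the probability that Nation A plays Top. In a completely mixed equilibrium, Nation B must be indifferent between Left and Right.
Nation B's expected payoff from Left is −3x − 2.5(1−x); from Right it is 1.5x − 3(1−x).
Setting these equal: −0.5x − 2.5 = 4.5x − 3, so x = 1/10.

1/10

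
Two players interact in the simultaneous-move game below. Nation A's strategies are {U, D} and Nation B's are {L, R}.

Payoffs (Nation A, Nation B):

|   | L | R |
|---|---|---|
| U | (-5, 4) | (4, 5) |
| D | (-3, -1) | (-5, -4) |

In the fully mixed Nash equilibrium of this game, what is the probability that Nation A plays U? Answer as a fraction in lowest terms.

Let r be the probability that Nation A plays U. In a completely mixed equilibrium, Nation B must be indifferent between L and R.
Nation B's expected payoff from L is 4r − (1−r); from R it is 5r − 4(1−r).
Setting these equal: 5r − 1 = 9r − 4, so r = 3/4.

3/4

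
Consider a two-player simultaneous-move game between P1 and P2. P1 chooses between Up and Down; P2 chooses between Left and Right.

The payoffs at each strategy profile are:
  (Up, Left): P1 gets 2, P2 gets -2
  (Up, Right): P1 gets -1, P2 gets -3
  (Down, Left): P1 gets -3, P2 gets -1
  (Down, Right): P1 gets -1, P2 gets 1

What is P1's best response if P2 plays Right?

Against Right, P1 earns -1 from Up and -1 from Down.
So either strategy is a best response.

either — both Up and Down are best responses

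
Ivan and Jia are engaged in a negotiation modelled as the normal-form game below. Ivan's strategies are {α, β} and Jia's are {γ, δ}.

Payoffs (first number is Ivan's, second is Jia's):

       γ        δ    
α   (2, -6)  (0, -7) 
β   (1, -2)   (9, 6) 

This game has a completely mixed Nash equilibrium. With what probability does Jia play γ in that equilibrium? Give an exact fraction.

Let c be the probability that Jia plays γ. In a completely mixed equilibrium, Ivan must be indifferent between α and β.
Ivan's expected payoff from α is 2c; from β it is c + 9(1−c).
Setting these equal: 2c = −8c + 9, so c = 9/10.

9/10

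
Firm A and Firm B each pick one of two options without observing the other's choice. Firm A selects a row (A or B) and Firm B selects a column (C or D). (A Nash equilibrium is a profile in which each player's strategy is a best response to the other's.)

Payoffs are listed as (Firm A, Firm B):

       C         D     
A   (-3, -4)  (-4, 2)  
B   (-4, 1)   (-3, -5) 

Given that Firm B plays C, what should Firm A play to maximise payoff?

A

Against C, Firm A earns -3 from A and -4 from B.
So A is the best response.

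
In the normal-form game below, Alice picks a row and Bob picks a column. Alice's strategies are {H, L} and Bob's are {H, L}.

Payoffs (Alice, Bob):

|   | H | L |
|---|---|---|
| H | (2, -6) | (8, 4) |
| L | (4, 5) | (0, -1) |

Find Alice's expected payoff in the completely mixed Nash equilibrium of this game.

16/5

First find y, the probability Bob plays H, from Alice's indifference between H and L: 2y + 8(1−y) = 4y, giving y = 4/5.
Since Alice is indifferent in equilibrium, Alice's expected payoff equals the payoff from either row against (4/5, 1/5). Using H: 2(4/5) + 8(1/5) = 16/5.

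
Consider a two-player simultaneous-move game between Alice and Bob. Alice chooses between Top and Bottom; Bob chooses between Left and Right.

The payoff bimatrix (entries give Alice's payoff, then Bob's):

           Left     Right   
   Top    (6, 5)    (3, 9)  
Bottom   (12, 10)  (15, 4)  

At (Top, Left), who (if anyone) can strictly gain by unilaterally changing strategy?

Both

Alice at (Top, Left) earns 6; deviating to Bottom yields 12 — a strict improvement.
Bob earns 5; deviating to Right yields 9 — a strict improvement.
Both Alice and Bob have strictly profitable deviations.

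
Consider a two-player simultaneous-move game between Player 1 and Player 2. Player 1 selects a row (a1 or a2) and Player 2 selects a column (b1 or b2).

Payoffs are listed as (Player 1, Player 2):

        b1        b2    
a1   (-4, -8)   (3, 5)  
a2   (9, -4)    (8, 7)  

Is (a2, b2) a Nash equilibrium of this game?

Yes

At (a2, b2), Player 1 earns 8; switching to a1 would give 3, so Player 1 has no profitable deviation.
Player 2 earns 7; switching to b1 would give -4, so Player 2 has no profitable deviation.
Neither player can gain by a unilateral deviation, so this profile is a Nash equilibrium.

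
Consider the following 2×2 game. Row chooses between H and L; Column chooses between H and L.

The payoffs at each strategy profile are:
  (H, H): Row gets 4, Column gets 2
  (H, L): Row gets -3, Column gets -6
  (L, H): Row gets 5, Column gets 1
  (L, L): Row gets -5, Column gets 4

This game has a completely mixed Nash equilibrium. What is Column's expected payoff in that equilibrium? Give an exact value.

14/11

First find p, the probability Row plays H, from Column's indifference between H and L: 2p + (1−p) = −6p + 4(1−p), giving p = 3/11.
Since Column is indifferent in equilibrium, Column's expected payoff equals the payoff from either column against (3/11, 8/11). Using H: 2(3/11) + (8/11) = 14/11.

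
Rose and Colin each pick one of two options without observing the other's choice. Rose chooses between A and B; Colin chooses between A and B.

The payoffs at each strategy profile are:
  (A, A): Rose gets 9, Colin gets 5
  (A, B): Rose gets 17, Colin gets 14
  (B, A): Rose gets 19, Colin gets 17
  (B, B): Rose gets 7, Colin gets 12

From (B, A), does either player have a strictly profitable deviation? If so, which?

Neither

Rose at (B, A) earns 19; deviating to A yields 9 — not better.
Colin earns 17; deviating to B yields 12 — not better.
Neither player can strictly improve; the profile is a Nash equilibrium.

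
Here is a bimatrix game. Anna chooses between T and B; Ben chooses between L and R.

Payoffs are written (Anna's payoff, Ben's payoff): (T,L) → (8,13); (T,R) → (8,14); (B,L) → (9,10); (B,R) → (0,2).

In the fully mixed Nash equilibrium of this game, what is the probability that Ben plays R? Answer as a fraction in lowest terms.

1/9

Let c be the probability that Ben plays L. In a completely mixed equilibrium, Anna must be indifferent between T and B.
Anna's expected payoff from T is 8c + 8(1−c); from B it is 9c.
Setting these equal: 8 = 9c, so c = 8/9.
Therefore Ben plays R with probability 1 − 8/9 = 1/9.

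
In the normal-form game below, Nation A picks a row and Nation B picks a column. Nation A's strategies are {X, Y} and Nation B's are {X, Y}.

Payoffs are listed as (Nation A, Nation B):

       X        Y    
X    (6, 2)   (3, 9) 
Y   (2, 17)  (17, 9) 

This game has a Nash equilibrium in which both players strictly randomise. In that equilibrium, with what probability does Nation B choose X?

7/9

Let y be the probability that Nation B plays X. In a completely mixed equilibrium, Nation A must be indifferent between X and Y.
Nation A's expected payoff from X is 6y + 3(1−y); from Y it is 2y + 17(1−y).
Setting these equal: 3y + 3 = −15y + 17, so y = 7/9.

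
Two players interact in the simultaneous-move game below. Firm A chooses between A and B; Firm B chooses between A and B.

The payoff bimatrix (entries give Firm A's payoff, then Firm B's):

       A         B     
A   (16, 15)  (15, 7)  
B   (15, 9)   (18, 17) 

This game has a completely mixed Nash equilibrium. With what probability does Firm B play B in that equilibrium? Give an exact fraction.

1/4

Let c be the probability that Firm B plays A. In a completely mixed equilibrium, Firm A must be indifferent between A and B.
Firm A's expected payoff from A is 16c + 15(1−c); from B it is 15c + 18(1−c).
Setting these equal: c + 15 = −3c + 18, so c = 3/4.
Therefore Firm B plays B with probability 1 − 3/4 = 1/4.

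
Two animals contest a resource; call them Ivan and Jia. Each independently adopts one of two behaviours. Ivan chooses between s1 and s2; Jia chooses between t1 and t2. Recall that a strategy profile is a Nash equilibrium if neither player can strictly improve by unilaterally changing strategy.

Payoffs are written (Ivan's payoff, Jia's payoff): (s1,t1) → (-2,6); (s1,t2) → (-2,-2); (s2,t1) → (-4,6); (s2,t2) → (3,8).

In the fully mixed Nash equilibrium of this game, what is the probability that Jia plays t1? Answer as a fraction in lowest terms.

Let c be the probability that Jia plays t1. In a completely mixed equilibrium, Ivan must be indifferent between s1 and s2.
Ivan's expected payoff from s1 is −2c − 2(1−c); from s2 it is −4c + 3(1−c).
Setting these equal: -2 = −7c + 3, so c = 5/7.

5/7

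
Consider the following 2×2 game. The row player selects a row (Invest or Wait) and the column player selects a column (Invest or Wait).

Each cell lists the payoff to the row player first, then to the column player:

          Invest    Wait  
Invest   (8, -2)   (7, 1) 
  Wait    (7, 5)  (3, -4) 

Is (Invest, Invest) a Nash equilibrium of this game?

At (Invest, Invest), the row player earns 8; switching to Wait would give 7, so the row player has no profitable deviation.
The column player earns -2; switching to Wait would give 1, so the column player would deviate.
Since at least one player can profitably deviate, this is not a Nash equilibrium.

No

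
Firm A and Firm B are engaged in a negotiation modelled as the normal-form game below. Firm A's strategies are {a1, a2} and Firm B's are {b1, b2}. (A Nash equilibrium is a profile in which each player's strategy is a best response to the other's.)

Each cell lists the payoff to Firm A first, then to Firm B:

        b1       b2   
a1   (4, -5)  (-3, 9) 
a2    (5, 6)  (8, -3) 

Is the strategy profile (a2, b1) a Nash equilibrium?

Yes

At (a2, b1), Firm A earns 5; switching to a1 would give 4, so Firm A has no profitable deviation.
Firm B earns 6; switching to b2 would give -3, so Firm B has no profitable deviation.
Neither player can gain by a unilateral deviation, so this profile is a Nash equilibrium.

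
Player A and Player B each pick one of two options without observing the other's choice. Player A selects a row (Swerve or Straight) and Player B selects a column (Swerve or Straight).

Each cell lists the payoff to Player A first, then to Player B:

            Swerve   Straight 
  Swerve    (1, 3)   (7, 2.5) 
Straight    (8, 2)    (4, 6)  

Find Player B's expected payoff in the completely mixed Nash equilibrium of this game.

26/9

First find p, the probability Player A plays Swerve, from Player B's indifference between Swerve and Straight: 3p + 2(1−p) = 2.5p + 6(1−p), giving p = 8/9.
Since Player B is indifferent in equilibrium, Player B's expected payoff equals the payoff from either column against (8/9, 1/9). Using Swerve: 3(8/9) + 2(1/9) = 26/9.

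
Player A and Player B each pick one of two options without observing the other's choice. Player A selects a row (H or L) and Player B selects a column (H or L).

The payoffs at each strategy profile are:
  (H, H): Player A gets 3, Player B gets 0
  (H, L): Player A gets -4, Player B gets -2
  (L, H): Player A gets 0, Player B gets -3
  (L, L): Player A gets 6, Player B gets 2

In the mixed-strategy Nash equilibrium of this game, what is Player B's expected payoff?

First find p, the probability Player A plays H, from Player B's indifference between H and L: −3(1−p) = −2p + 2(1−p), giving p = 5/7.
Since Player B is indifferent in equilibrium, Player B's expected payoff equals the payoff from either column against (5/7, 2/7). Using H: −3(2/7) = -6/7.

-6/7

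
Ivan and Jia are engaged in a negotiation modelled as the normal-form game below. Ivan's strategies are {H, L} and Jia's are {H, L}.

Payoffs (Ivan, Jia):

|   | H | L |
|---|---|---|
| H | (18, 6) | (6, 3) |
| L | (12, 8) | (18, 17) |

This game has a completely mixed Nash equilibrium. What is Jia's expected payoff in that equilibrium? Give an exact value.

13/2

First find x, the probability Ivan plays H, from Jia's indifference between H and L: 6x + 8(1−x) = 3x + 17(1−x), giving x = 3/4.
Since Jia is indifferent in equilibrium, Jia's expected payoff equals the payoff from either column against (3/4, 1/4). Using H: 6(3/4) + 8(1/4) = 13/2.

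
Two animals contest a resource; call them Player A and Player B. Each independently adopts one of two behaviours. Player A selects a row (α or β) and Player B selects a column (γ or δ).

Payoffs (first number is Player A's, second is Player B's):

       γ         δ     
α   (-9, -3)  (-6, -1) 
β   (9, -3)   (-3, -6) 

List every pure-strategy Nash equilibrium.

(β, γ)

(α, γ): Player A prefers β (9 > -9); Player B prefers δ (-1 > -3) — not an equilibrium.
(α, δ): Player A prefers β (-3 > -6) — not an equilibrium.
(β, γ): Player A gets 9 ≥ -9 from α, and Player B gets -3 ≥ -6 from δ — Nash equilibrium.
(β, δ): Player B prefers γ (-3 > -6) — not an equilibrium.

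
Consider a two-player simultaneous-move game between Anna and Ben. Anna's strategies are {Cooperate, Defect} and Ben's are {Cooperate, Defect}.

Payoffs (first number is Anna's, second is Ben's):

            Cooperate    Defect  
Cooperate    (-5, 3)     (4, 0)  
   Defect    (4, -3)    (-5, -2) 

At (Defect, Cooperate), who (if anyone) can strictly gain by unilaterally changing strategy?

Anna at (Defect, Cooperate) earns 4; deviating to Cooperate yields -5 — not better.
Ben earns -3; deviating to Defect yields -2 — a strict improvement.
Only Ben has a strictly profitable deviation.

Ben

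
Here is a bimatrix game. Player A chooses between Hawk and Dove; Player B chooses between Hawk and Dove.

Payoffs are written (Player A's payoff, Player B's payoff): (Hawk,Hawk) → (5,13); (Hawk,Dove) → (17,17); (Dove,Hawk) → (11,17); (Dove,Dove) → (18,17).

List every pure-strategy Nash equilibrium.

(Hawk, Hawk): Player A prefers Dove (11 > 5); Player B prefers Dove (17 > 13) — not an equilibrium.
(Hawk, Dove): Player A prefers Dove (18 > 17) — not an equilibrium.
(Dove, Hawk): Player A gets 11 ≥ 5 from Hawk, and Player B gets 17 ≥ 17 from Dove — Nash equilibrium.
(Dove, Dove): Player A gets 18 ≥ 17 from Hawk, and Player B gets 17 ≥ 17 from Hawk — Nash equilibrium.

(Dove, Hawk) and (Dove, Dove)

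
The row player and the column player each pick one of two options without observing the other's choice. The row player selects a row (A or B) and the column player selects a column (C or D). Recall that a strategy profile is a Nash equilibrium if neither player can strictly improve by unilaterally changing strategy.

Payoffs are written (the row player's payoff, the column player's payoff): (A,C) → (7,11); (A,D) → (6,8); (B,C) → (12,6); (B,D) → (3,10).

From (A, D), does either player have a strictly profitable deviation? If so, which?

The row player at (A, D) earns 6; deviating to B yields 3 — not better.
The column player earns 8; deviating to C yields 11 — a strict improvement.
Only the column player has a strictly profitable deviation.

The column player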